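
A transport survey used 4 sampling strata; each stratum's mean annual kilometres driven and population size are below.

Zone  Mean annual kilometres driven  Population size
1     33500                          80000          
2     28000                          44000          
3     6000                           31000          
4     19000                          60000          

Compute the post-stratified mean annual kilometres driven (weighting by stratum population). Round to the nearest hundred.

24400

Σ Nₕ·x̄ₕ = 33500×80000 + 28000×44000 + 6000×31000 + 19000×60000
  = 5238000000
Σ Nₕ = 80000 + 44000 + 31000 + 60000 = 215000
Overall mean = 5238000000 / 215000 = 24362.791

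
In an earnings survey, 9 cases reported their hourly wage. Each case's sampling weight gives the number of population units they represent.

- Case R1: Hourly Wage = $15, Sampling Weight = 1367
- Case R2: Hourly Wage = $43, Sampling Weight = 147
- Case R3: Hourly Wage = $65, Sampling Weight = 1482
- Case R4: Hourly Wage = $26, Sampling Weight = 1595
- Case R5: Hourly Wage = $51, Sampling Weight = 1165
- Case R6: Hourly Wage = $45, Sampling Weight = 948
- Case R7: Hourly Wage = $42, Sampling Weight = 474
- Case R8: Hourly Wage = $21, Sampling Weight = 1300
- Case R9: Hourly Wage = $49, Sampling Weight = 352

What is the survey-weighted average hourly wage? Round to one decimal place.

Weighted sum = 15×1367 + 43×147 + 65×1482 + 26×1595 + 51×1165 + 45×948 + 42×474 + 21×1300 + 49×352
  = 20505 + 6321 + 96330 + 41470 + 59415 + 42660 + 19908 + 27300 + 17248 = 331157
Sum of weights = 1367 + 147 + 1482 + 1595 + 1165 + 948 + 474 + 1300 + 352 = 8830
Weighted mean = 331157 / 8830 = 37.503624

37.5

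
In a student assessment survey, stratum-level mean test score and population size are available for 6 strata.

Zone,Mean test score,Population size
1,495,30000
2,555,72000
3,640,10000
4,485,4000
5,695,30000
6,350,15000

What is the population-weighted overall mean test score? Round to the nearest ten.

550

Σ Nₕ·x̄ₕ = 495×30000 + 555×72000 + 640×10000 + 485×4000 + 695×30000 + 350×15000
  = 14850000 + 39960000 + 6400000 + 1940000 + 20850000 + 5250000 = 89250000
Σ Nₕ = 30000 + 72000 + 10000 + 4000 + 30000 + 15000 = 161000
Overall mean = 89250000 / 161000 = 554.34783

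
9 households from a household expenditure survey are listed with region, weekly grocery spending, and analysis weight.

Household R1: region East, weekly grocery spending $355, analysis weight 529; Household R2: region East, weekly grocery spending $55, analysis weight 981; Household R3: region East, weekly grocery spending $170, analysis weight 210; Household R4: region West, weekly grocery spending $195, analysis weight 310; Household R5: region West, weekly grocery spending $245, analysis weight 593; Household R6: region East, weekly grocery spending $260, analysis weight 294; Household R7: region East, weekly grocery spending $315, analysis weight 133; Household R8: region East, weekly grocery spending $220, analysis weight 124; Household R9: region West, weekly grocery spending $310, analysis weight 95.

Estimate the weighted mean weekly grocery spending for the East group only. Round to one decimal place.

East rows: R1, R2, R3, R6, R7, R8
Weighted sum = 355×529 + 55×981 + 170×210 + 260×294 + 315×133 + 220×124
  = 187795 + 53955 + 35700 + 76440 + 41895 + 27280 = 423065
Sum of weights = 529 + 981 + 210 + 294 + 133 + 124 = 2271
Weighted mean = 423065 / 2271 = 186.29018

186.3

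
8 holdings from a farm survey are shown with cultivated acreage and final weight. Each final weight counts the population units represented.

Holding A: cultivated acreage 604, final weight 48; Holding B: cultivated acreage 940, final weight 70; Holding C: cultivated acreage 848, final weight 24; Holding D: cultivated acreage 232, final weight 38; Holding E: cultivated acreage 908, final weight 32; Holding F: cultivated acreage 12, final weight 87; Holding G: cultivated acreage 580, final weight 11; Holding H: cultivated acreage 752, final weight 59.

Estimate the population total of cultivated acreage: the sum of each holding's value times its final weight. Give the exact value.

Weighted total = 604×48 + 940×70 + 848×24 + 232×38 + 908×32 + 12×87 + 580×11 + 752×59
  = 28992 + 65800 + 20352 + 8816 + 29056 + 1044 + 6380 + 44368 = 204808

204808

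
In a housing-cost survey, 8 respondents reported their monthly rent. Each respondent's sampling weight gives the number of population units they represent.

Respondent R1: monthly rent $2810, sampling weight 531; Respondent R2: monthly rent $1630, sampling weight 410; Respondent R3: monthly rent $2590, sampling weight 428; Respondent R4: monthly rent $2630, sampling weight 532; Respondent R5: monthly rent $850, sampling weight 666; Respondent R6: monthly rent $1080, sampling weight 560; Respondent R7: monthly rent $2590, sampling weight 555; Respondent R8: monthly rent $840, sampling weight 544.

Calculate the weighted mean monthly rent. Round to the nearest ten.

1830

Weighted sum = 7733400
Sum of weights = 531 + 410 + 428 + 532 + 666 + 560 + 555 + 544 = 4226
Weighted mean = 7733400 / 4226 = 1829.9574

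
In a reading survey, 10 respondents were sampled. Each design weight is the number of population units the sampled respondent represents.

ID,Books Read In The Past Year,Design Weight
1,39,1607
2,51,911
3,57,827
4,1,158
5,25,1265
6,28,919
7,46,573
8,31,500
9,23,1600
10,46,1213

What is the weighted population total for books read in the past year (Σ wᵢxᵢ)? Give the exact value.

348244

Weighted total = 39×1607 + 51×911 + 57×827 + 1×158 + 25×1265 + 28×919 + 46×573 + 31×500 + 23×1600 + 46×1213
  = 62673 + 46461 + 47139 + 158 + 31625 + 25732 + 26358 + 15500 + 36800 + 55798 = 348244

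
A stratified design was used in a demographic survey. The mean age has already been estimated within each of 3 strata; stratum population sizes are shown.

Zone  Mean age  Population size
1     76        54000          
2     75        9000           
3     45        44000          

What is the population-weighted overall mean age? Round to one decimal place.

Σ Nₕ·x̄ₕ = 76×54000 + 75×9000 + 45×44000
  = 4104000 + 675000 + 1980000 = 6759000
Σ Nₕ = 54000 + 9000 + 44000 = 107000
Overall mean = 6759000 / 107000 = 63.168224

63.2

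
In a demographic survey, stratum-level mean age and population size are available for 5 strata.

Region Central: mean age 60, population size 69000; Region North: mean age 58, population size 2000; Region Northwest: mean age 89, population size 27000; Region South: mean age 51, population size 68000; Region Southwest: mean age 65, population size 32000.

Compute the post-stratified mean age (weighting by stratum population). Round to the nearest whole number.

62

Σ Nₕ·x̄ₕ = 60×69000 + 58×2000 + 89×27000 + 51×68000 + 65×32000
  = 12207000
Σ Nₕ = 69000 + 2000 + 27000 + 68000 + 32000 = 198000
Overall mean = 12207000 / 198000 = 61.651515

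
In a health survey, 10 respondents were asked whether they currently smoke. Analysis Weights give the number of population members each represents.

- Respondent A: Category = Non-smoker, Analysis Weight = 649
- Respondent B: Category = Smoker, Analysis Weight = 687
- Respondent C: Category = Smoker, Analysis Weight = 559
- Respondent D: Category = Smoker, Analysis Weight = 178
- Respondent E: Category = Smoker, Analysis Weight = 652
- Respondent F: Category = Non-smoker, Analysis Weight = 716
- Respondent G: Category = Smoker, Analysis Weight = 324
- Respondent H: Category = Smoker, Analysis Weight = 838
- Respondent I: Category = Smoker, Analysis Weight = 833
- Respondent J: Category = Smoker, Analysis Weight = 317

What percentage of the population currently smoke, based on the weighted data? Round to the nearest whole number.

Sum of weights for 'Smoker' = 687 + 559 + 178 + 652 + 324 + 838 + 833 + 317 = 4388
Total weight = 649 + 687 + 559 + 178 + 652 + 716 + 324 + 838 + 833 + 317 = 5753
Weighted proportion = 4388 / 5753 = 0.76273249 → 76.273249%

76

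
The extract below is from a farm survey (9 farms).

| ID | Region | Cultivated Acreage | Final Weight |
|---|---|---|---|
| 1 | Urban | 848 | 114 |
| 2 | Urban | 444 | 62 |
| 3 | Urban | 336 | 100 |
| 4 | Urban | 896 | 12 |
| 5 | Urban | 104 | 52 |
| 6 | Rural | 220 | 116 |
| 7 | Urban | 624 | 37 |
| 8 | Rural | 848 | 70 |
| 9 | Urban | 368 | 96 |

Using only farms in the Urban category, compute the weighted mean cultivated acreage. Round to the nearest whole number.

491

Urban rows: 1, 2, 3, 4, 5, 7, 9
Weighted sum = 848×114 + 444×62 + 336×100 + 896×12 + 104×52 + 624×37 + 368×96
  = 96672 + 27528 + 33600 + 10752 + 5408 + 23088 + 35328 = 232376
Sum of weights = 114 + 62 + 100 + 12 + 52 + 37 + 96 = 473
Weighted mean = 232376 / 473 = 491.28118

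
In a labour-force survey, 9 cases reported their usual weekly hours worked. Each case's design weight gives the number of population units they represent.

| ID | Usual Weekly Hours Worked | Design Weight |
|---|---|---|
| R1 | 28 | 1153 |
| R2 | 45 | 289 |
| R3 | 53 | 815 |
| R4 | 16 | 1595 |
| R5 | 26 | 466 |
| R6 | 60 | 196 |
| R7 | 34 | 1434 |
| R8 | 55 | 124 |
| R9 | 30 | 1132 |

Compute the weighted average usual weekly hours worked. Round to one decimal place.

Weighted sum = 28×1153 + 45×289 + 53×815 + 16×1595 + 26×466 + 60×196 + 34×1434 + 55×124 + 30×1132
  = 32284 + 13005 + 43195 + 25520 + 12116 + 11760 + 48756 + 6820 + 33960 = 227416
Sum of weights = 1153 + 289 + 815 + 1595 + 466 + 196 + 1434 + 124 + 1132 = 7204
Weighted mean = 227416 / 7204 = 31.568018

31.6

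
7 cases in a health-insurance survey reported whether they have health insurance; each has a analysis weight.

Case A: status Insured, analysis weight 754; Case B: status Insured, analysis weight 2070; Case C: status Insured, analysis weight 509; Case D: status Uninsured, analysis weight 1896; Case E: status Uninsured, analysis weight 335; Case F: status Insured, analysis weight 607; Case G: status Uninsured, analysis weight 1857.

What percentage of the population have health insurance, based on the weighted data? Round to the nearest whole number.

Sum of weights for 'Insured' = 754 + 2070 + 509 + 607 = 3940
Total weight = 754 + 2070 + 509 + 1896 + 335 + 607 + 1857 = 8028
Weighted proportion = 3940 / 8028 = 0.49078226 → 49.078226%

49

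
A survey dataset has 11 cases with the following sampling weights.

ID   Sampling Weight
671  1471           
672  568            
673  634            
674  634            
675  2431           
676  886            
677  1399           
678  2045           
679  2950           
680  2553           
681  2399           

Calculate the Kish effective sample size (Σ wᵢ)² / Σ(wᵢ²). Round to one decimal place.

8.7

Σ wᵢ = 1471 + 568 + 634 + 634 + 2431 + 886 + 1399 + 2045 + 2950 + 2553 + 2399 = 17970
Σ wᵢ² = 37099870
n_eff = 17970² / 37099870 = 322920900 / 37099870 = 8.7040979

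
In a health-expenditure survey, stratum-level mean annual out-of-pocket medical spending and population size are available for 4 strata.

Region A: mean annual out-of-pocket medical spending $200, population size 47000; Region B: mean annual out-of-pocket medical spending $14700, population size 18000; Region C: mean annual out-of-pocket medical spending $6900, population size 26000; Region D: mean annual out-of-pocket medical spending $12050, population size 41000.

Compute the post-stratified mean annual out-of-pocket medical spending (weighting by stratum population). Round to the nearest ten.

Σ Nₕ·x̄ₕ = 200×47000 + 14700×18000 + 6900×26000 + 12050×41000
  = 947450000
Σ Nₕ = 47000 + 18000 + 26000 + 41000 = 132000
Overall mean = 947450000 / 132000 = 7177.6515

7180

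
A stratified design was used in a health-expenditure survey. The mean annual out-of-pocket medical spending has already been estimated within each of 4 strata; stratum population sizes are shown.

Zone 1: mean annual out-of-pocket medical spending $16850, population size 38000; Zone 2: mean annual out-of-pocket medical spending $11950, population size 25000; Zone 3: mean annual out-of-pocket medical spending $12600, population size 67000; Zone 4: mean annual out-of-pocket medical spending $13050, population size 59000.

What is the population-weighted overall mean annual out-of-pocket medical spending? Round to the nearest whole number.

13509

Σ Nₕ·x̄ₕ = 16850×38000 + 11950×25000 + 12600×67000 + 13050×59000
  = 2553200000
Σ Nₕ = 38000 + 25000 + 67000 + 59000 = 189000
Overall mean = 2553200000 / 189000 = 13508.995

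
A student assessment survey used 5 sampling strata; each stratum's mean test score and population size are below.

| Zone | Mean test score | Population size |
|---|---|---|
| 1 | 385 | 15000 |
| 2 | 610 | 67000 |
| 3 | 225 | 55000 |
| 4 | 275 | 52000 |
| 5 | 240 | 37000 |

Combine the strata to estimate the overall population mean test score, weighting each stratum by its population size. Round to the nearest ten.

Σ Nₕ·x̄ₕ = 385×15000 + 610×67000 + 225×55000 + 275×52000 + 240×37000
  = 5775000 + 40870000 + 12375000 + 14300000 + 8880000 = 82200000
Σ Nₕ = 15000 + 67000 + 55000 + 52000 + 37000 = 226000
Overall mean = 82200000 / 226000 = 363.71681

360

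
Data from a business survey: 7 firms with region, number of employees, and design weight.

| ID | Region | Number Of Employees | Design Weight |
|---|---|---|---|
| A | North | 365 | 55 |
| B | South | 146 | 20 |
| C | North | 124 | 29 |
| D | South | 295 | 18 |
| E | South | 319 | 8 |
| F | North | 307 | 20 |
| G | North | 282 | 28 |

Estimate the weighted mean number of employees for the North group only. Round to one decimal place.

285.7

North rows: A, C, F, G
Weighted sum = 365×55 + 124×29 + 307×20 + 282×28
  = 20075 + 3596 + 6140 + 7896 = 37707
Sum of weights = 55 + 29 + 20 + 28 = 132
Weighted mean = 37707 / 132 = 285.65909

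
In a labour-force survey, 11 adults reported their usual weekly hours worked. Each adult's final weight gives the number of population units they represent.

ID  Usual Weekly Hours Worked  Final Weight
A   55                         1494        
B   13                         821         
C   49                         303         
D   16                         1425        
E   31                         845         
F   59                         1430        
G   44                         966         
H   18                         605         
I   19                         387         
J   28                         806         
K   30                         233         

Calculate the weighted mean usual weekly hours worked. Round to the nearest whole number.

Weighted sum = 55×1494 + 13×821 + 49×303 + 16×1425 + 31×845 + 59×1430 + 44×966 + 18×605 + 19×387 + 28×806 + 30×233
  = 82170 + 10673 + 14847 + 22800 + 26195 + 84370 + 42504 + 10890 + 7353 + 22568 + 6990 = 331360
Sum of weights = 1494 + 821 + 303 + 1425 + 845 + 1430 + 966 + 605 + 387 + 806 + 233 = 9315
Weighted mean = 331360 / 9315 = 35.572732

36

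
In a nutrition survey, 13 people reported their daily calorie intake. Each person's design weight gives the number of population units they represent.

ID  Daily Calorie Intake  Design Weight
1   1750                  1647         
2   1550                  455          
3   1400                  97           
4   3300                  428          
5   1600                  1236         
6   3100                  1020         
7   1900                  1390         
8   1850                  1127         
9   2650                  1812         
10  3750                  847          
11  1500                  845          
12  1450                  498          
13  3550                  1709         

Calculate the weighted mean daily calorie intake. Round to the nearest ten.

2370

Weighted sum = 31035850
Sum of weights = 13111
Weighted mean = 31035850 / 13111 = 2367.1612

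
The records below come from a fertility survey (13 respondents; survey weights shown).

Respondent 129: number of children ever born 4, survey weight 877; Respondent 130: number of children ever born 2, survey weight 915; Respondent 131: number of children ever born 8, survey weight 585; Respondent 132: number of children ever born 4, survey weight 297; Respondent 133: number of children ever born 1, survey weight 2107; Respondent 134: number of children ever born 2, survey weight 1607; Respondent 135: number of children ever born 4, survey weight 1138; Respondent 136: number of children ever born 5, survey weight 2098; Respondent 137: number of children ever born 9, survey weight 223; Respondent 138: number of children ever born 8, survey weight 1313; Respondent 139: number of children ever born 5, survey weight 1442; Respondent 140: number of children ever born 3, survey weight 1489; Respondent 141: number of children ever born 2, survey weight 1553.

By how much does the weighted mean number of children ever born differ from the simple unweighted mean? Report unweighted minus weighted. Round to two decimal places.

Unweighted sum = 57
Unweighted mean = 57 / 13 = 4.3846154
Weighted sum = 58863
Sum of weights = 15644
Weighted mean = 58863 / 15644 = 3.7626566
Difference (unweighted minus weighted) = 0.62195878

0.62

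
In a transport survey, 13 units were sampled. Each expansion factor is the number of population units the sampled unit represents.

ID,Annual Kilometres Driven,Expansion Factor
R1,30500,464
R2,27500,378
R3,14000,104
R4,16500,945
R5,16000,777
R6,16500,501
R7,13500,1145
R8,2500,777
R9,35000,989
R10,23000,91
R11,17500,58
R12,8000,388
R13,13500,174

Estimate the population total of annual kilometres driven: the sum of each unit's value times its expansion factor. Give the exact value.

122870000

Weighted total = 122870000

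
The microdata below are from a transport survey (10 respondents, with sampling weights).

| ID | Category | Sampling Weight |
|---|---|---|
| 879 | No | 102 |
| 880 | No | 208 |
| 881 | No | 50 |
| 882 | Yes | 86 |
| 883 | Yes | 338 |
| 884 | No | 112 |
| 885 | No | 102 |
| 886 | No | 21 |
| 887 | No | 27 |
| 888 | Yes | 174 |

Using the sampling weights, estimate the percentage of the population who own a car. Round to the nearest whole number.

Sum of weights for 'Yes' = 86 + 338 + 174 = 598
Total weight = 102 + 208 + 50 + 86 + 338 + 112 + 102 + 21 + 27 + 174 = 1220
Weighted proportion = 598 / 1220 = 0.49016393 → 49.016393%

49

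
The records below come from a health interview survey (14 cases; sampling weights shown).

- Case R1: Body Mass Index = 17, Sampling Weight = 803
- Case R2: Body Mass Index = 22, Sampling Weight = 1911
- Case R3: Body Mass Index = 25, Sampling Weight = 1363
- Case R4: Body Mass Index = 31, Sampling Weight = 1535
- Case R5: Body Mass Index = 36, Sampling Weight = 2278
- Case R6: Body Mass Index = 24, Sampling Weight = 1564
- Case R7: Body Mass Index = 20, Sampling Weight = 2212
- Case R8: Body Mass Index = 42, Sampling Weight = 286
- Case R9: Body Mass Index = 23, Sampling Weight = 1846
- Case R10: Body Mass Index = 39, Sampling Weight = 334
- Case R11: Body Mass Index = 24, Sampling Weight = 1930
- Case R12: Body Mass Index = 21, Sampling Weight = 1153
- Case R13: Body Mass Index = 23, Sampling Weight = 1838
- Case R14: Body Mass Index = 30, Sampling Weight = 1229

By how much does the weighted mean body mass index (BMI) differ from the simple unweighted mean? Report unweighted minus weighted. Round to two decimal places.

1.37

Unweighted sum = 377
Unweighted mean = 377 / 14 = 26.928571
Weighted sum = 518310
Sum of weights = 20282
Weighted mean = 518310 / 20282 = 25.555172
Difference (unweighted minus weighted) = 1.3733994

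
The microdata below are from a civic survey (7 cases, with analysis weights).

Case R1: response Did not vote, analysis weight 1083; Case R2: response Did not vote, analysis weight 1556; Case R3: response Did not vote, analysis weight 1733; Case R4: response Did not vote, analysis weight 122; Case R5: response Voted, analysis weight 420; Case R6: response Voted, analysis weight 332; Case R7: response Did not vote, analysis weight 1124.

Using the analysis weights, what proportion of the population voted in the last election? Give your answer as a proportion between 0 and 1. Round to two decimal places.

Sum of weights for 'Voted' = 420 + 332 = 752
Total weight = 1083 + 1556 + 1733 + 122 + 420 + 332 + 1124 = 6370
Weighted proportion = 752 / 6370 = 0.11805338

0.12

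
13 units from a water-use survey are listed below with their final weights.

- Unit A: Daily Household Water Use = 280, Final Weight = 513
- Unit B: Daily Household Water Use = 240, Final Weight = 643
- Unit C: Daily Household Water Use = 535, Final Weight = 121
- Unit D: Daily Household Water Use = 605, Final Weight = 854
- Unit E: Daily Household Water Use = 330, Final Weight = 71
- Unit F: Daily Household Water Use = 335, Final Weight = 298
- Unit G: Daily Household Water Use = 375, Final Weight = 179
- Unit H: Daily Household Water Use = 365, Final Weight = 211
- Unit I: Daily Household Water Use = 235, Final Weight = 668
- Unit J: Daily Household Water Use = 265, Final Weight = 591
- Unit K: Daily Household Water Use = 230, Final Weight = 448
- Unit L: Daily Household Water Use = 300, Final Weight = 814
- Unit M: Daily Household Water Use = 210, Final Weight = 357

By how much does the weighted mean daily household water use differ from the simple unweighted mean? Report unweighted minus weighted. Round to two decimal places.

4.77

Unweighted sum = 4305
Unweighted mean = 4305 / 13 = 331.15385
Weighted sum = 1882570
Sum of weights = 5768
Weighted mean = 1882570 / 5768 = 326.38176
Difference (unweighted minus weighted) = 4.7720847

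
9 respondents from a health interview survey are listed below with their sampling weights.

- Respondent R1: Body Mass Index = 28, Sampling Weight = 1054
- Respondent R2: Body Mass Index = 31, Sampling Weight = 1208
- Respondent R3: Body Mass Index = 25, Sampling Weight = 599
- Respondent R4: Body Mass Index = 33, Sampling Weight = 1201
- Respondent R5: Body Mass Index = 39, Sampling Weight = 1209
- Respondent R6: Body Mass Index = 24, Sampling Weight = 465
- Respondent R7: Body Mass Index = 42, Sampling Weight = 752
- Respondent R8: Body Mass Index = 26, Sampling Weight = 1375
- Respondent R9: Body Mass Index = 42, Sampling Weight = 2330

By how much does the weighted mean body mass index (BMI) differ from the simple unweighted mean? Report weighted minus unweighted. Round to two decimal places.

1.63

Unweighted sum = 28 + 31 + 25 + 33 + 39 + 24 + 42 + 26 + 42 = 290
Unweighted mean = 290 / 9 = 32.222222
Weighted sum = 28×1054 + 31×1208 + 25×599 + 33×1201 + 39×1209 + 24×465 + 42×752 + 26×1375 + 42×2330
  = 29512 + 37448 + 14975 + 39633 + 47151 + 11160 + 31584 + 35750 + 97860 = 345073
Sum of weights = 1054 + 1208 + 599 + 1201 + 1209 + 465 + 752 + 1375 + 2330 = 10193
Weighted mean = 345073 / 10193 = 33.853919
Difference (weighted minus unweighted) = 1.6316971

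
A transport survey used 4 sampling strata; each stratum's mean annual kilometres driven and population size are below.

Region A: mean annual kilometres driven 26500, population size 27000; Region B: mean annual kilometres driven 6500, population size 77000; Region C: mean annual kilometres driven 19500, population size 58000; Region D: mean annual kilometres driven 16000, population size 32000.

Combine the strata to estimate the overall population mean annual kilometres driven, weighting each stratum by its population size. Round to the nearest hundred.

14700

Σ Nₕ·x̄ₕ = 2859000000
Σ Nₕ = 27000 + 77000 + 58000 + 32000 = 194000
Overall mean = 2859000000 / 194000 = 14737.113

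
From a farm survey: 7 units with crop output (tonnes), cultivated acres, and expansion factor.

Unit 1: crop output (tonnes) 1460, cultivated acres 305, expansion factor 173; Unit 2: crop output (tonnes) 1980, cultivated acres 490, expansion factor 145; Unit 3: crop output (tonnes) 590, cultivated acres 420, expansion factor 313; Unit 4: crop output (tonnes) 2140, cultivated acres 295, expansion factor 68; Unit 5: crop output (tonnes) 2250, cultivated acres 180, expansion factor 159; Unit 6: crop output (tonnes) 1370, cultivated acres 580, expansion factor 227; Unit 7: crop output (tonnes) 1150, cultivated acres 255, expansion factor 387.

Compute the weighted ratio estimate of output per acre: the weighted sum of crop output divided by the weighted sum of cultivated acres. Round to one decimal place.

Σ wᵢ·y = 1460×173 + 1980×145 + 590×313 + 2140×68 + 2250×159 + 1370×227 + 1150×387
  = 1983660
Σ wᵢ·x = 305×173 + 490×145 + 420×313 + 295×68 + 180×159 + 580×227 + 255×387
  = 52765 + 71050 + 131460 + 20060 + 28620 + 131660 + 98685 = 534300
Ratio = 1983660 / 534300 = 3.7126334

3.7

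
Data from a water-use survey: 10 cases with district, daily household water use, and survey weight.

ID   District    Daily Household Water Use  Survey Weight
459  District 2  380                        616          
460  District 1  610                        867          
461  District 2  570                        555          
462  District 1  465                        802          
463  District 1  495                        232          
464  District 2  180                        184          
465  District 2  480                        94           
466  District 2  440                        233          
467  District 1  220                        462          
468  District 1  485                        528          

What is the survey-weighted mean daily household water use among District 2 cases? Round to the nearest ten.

430

District 2 rows: 459, 461, 464, 465, 466
Weighted sum = 380×616 + 570×555 + 180×184 + 480×94 + 440×233
  = 731190
Sum of weights = 616 + 555 + 184 + 94 + 233 = 1682
Weighted mean = 731190 / 1682 = 434.71463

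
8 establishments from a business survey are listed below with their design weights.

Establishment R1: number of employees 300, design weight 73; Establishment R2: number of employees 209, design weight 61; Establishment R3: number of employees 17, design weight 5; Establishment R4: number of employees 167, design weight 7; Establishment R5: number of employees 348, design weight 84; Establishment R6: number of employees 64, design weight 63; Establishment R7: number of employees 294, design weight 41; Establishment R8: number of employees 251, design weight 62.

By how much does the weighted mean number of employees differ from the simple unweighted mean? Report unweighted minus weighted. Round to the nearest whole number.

Unweighted sum = 300 + 209 + 17 + 167 + 348 + 64 + 294 + 251 = 1650
Unweighted mean = 1650 / 8 = 206.25
Weighted sum = 300×73 + 209×61 + 17×5 + 167×7 + 348×84 + 64×63 + 294×41 + 251×62
  = 21900 + 12749 + 85 + 1169 + 29232 + 4032 + 12054 + 15562 = 96783
Sum of weights = 73 + 61 + 5 + 7 + 84 + 63 + 41 + 62 = 396
Weighted mean = 96783 / 396 = 244.40152
Difference (unweighted minus weighted) = -38.151515

-38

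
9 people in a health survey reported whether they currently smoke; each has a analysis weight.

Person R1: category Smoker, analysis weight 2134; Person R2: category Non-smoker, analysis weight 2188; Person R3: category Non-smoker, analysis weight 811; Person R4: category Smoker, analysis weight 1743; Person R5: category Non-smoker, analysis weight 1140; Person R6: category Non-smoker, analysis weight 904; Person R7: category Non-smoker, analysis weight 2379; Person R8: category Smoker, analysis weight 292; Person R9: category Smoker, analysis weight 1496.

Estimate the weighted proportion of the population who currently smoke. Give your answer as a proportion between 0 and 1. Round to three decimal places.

Sum of weights for 'Smoker' = 2134 + 1743 + 292 + 1496 = 5665
Total weight = 2134 + 2188 + 811 + 1743 + 1140 + 904 + 2379 + 292 + 1496 = 13087
Weighted proportion = 5665 / 13087 = 0.43287232

0.433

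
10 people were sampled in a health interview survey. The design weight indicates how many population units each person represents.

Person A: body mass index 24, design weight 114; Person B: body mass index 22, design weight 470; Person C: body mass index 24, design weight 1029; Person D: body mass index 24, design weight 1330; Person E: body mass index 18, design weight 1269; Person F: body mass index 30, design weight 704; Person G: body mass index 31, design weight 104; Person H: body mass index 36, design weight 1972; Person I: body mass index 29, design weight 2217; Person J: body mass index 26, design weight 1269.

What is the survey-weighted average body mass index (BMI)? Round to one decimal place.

Weighted sum = 24×114 + 22×470 + 24×1029 + 24×1330 + 18×1269 + 30×704 + 31×104 + 36×1972 + 29×2217 + 26×1269
  = 285157
Sum of weights = 114 + 470 + 1029 + 1330 + 1269 + 704 + 104 + 1972 + 2217 + 1269 = 10478
Weighted mean = 285157 / 10478 = 27.214831

27.2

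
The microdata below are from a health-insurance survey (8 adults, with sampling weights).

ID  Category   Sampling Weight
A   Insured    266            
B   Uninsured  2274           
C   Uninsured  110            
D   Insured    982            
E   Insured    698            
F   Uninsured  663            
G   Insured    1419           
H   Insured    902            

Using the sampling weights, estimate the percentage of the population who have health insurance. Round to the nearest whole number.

Sum of weights for 'Insured' = 266 + 982 + 698 + 1419 + 902 = 4267
Total weight = 266 + 2274 + 110 + 982 + 698 + 663 + 1419 + 902 = 7314
Weighted proportion = 4267 / 7314 = 0.5834017 → 58.34017%

58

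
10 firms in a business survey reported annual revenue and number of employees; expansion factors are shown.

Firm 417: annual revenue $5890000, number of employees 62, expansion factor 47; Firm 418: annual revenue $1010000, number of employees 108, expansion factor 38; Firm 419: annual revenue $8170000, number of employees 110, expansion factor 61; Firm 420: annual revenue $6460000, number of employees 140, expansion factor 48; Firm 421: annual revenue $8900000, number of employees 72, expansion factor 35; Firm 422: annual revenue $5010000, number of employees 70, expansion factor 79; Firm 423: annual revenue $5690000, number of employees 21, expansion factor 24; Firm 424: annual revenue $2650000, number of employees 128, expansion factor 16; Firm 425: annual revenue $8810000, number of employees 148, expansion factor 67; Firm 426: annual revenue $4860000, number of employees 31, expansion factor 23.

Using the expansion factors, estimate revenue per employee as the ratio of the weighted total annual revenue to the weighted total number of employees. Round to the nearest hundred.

Σ wᵢ·y = 5890000×47 + 1010000×38 + 8170000×61 + 6460000×48 + 8900000×35 + 5010000×79 + 5690000×24 + 2650000×16 + 8810000×67 + 4860000×23
  = 276830000 + 38380000 + 498370000 + 310080000 + 311500000 + 395790000 + 136560000 + 42400000 + 590270000 + 111780000 = 2711960000
Σ wᵢ·x = 62×47 + 108×38 + 110×61 + 140×48 + 72×35 + 70×79 + 21×24 + 128×16 + 148×67 + 31×23
  = 41679
Ratio = 2711960000 / 41679 = 65067.78

65100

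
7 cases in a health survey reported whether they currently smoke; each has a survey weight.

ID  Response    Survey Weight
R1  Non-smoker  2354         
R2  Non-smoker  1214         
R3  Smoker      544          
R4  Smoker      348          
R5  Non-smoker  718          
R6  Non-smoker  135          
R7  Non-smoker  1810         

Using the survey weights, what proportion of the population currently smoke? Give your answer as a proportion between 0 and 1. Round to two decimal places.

Sum of weights for 'Smoker' = 544 + 348 = 892
Total weight = 2354 + 1214 + 544 + 348 + 718 + 135 + 1810 = 7123
Weighted proportion = 892 / 7123 = 0.12522813

0.13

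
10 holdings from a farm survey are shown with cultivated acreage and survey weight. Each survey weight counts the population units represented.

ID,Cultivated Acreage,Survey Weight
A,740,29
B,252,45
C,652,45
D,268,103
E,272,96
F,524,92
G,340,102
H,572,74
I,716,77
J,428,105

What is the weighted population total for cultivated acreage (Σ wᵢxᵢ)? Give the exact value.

Weighted total = 740×29 + 252×45 + 652×45 + 268×103 + 272×96 + 524×92 + 340×102 + 572×74 + 716×77 + 428×105
  = 21460 + 11340 + 29340 + 27604 + 26112 + 48208 + 34680 + 42328 + 55132 + 44940 = 341144

341144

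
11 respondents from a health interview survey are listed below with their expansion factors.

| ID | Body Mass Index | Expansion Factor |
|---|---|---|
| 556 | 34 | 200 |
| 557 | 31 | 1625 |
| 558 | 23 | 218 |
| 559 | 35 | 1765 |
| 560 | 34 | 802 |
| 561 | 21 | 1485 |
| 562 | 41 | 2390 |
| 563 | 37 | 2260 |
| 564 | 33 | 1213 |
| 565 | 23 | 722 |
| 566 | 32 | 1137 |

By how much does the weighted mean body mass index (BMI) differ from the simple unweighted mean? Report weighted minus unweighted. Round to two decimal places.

1.81

Unweighted sum = 344
Unweighted mean = 344 / 11 = 31.272727
Weighted sum = 457046
Sum of weights = 200 + 1625 + 218 + 1765 + 802 + 1485 + 2390 + 2260 + 1213 + 722 + 1137 = 13817
Weighted mean = 457046 / 13817 = 33.078526
Difference (weighted minus unweighted) = 1.8057992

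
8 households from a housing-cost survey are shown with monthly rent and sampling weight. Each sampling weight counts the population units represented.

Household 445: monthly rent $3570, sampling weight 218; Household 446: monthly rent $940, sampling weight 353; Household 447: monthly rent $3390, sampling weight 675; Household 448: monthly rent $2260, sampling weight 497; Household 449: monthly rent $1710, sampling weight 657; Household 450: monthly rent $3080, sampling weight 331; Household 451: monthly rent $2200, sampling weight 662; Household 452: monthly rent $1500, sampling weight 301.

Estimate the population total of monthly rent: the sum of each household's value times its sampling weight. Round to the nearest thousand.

Weighted total = 3570×218 + 940×353 + 3390×675 + 2260×497 + 1710×657 + 3080×331 + 2200×662 + 1500×301
  = 778260 + 331820 + 2288250 + 1123220 + 1123470 + 1019480 + 1456400 + 451500 = 8572400

8572000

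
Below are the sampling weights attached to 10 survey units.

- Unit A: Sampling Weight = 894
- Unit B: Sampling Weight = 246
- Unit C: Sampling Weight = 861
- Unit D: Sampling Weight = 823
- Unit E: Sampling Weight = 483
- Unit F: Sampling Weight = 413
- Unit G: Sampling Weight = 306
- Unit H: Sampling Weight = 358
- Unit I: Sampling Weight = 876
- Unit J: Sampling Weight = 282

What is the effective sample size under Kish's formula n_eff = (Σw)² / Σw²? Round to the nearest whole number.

Σ wᵢ = 894 + 246 + 861 + 823 + 483 + 413 + 306 + 358 + 876 + 282 = 5542
Σ wᵢ² = 799236 + 60516 + 741321 + 677329 + 233289 + 170569 + 93636 + 128164 + 767376 + 79524 = 3750960
n_eff = 5542² / 3750960 = 30713764 / 3750960 = 8.1882409

8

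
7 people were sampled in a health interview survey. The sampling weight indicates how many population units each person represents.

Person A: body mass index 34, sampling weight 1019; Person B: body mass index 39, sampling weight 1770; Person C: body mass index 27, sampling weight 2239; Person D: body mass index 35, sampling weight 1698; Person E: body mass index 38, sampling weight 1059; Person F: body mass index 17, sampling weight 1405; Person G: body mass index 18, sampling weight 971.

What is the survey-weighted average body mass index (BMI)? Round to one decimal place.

Weighted sum = 34×1019 + 39×1770 + 27×2239 + 35×1698 + 38×1059 + 17×1405 + 18×971
  = 305164
Sum of weights = 1019 + 1770 + 2239 + 1698 + 1059 + 1405 + 971 = 10161
Weighted mean = 305164 / 10161 = 30.032871

30.0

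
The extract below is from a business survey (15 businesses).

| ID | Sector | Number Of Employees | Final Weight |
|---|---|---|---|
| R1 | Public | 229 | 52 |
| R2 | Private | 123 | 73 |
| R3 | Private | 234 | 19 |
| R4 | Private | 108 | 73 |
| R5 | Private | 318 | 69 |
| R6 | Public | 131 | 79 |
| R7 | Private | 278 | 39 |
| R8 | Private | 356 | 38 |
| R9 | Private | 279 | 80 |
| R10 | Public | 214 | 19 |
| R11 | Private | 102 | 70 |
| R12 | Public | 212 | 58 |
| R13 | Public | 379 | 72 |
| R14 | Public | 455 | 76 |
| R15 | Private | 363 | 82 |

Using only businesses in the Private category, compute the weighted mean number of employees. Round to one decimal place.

Private rows: R2, R3, R4, R5, R7, R8, R9, R11, R15
Weighted sum = 123×73 + 234×19 + 108×73 + 318×69 + 278×39 + 356×38 + 279×80 + 102×70 + 363×82
  = 8979 + 4446 + 7884 + 21942 + 10842 + 13528 + 22320 + 7140 + 29766 = 126847
Sum of weights = 543
Weighted mean = 126847 / 543 = 233.60405

233.6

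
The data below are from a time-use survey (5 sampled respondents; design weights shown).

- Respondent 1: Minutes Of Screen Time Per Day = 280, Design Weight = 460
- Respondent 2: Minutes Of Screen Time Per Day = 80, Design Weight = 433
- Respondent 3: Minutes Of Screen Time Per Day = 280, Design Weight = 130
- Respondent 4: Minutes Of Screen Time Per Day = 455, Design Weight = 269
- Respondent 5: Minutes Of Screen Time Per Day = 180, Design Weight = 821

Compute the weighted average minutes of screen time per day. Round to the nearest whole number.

222

Weighted sum = 280×460 + 80×433 + 280×130 + 455×269 + 180×821
  = 128800 + 34640 + 36400 + 122395 + 147780 = 470015
Sum of weights = 460 + 433 + 130 + 269 + 821 = 2113
Weighted mean = 470015 / 2113 = 222.43966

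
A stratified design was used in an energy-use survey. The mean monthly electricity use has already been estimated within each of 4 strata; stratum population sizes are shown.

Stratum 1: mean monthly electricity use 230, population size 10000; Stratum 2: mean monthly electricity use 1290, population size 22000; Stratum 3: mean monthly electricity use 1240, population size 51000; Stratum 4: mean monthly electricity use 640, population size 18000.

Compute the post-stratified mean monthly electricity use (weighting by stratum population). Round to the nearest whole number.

1044

Σ Nₕ·x̄ₕ = 230×10000 + 1290×22000 + 1240×51000 + 640×18000
  = 2300000 + 28380000 + 63240000 + 11520000 = 105440000
Σ Nₕ = 10000 + 22000 + 51000 + 18000 = 101000
Overall mean = 105440000 / 101000 = 1043.9604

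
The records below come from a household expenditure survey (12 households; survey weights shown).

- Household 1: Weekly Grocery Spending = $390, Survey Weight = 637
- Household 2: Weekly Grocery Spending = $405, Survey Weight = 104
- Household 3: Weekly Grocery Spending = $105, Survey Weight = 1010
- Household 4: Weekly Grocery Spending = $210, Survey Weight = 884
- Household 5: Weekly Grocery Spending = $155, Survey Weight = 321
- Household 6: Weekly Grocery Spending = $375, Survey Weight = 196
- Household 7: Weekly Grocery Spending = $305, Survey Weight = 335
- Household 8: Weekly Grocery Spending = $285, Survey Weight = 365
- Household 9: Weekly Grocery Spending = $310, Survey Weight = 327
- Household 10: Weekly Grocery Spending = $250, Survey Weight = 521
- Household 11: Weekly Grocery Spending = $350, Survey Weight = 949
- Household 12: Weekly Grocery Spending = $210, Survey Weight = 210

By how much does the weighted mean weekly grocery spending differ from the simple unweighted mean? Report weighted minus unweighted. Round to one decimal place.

Unweighted sum = 3350
Unweighted mean = 3350 / 12 = 279.16667
Weighted sum = 1519565
Sum of weights = 637 + 104 + 1010 + 884 + 321 + 196 + 335 + 365 + 327 + 521 + 949 + 210 = 5859
Weighted mean = 1519565 / 5859 = 259.35569
Difference (weighted minus unweighted) = -19.810975

-19.8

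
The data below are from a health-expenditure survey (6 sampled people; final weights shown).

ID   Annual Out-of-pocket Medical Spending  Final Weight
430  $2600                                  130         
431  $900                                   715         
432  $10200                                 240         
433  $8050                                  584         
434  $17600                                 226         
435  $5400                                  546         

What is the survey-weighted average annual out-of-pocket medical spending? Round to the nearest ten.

6170

Weighted sum = 2600×130 + 900×715 + 10200×240 + 8050×584 + 17600×226 + 5400×546
  = 15056700
Sum of weights = 130 + 715 + 240 + 584 + 226 + 546 = 2441
Weighted mean = 15056700 / 2441 = 6168.2507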